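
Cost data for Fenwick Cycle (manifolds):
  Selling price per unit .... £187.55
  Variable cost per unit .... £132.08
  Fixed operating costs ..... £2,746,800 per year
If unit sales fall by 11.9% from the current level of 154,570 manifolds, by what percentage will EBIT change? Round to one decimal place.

-17.5%

Total contribution margin = 154,570 × £55.47 = £8,573,997.90.
Subtracting fixed costs: EBIT = £8,573,997.90 − £2,746,800 = £5,827,197.90.
So DOL = total CM / EBIT = £8,573,997.90 / £5,827,197.90 = 1.4714.
Operating income changes by 1.4714 × -11.9% = -17.5%.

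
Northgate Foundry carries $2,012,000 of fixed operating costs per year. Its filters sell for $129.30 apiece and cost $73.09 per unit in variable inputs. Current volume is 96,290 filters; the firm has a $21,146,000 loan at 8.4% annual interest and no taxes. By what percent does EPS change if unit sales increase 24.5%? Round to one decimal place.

+81.6%

Total contribution margin = 96,290 × $56.21 = $5,412,460.90.
Operating income = contribution − fixed costs = $5,412,460.90 − $2,012,000 = $3,400,460.90.
Interest = $1,776,264.00, so EBIT − I = $1,624,196.90.
DCL = total CM / (EBIT − I) = $5,412,460.90 / $1,624,196.90 = 3.3324.
EPS therefore changes by 3.3324 × (+24.5%) = +81.6%.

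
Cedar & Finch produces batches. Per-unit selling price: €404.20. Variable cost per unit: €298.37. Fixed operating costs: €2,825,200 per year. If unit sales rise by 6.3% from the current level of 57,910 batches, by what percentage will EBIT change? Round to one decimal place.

+11.7%

At 57,910 units, contribution = 57,910 × €105.83 = €6,128,615.30.
Subtracting fixed costs: EBIT = €6,128,615.30 − €2,825,200 = €3,303,415.30.
Degree of operating leverage = €6,128,615.30 / €3,303,415.30 = 1.8552.
So EBIT moves 1.8552 × (+6.3%) = +11.7%.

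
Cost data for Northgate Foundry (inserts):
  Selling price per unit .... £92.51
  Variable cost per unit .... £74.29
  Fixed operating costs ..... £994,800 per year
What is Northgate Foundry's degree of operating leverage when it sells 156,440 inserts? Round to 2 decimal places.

Contribution at this volume is 156,440 × £18.22 = £2,850,336.80.
Subtracting fixed costs: EBIT = £2,850,336.80 − £994,800 = £1,855,536.80.
So DOL = total CM / EBIT = £2,850,336.80 / £1,855,536.80 = 1.5361.

1.54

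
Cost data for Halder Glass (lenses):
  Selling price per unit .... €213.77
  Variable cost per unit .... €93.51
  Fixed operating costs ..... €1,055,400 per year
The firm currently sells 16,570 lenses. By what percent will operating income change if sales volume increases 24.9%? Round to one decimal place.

+52.9%

Total contribution margin = 16,570 × €120.26 = €1,992,708.20.
EBIT = €1,992,708.20 − €1,055,400 = €937,308.20.
So DOL = total CM / EBIT = €1,992,708.20 / €937,308.20 = 2.1260.
So EBIT moves 2.1260 × (+24.9%) = +52.9%.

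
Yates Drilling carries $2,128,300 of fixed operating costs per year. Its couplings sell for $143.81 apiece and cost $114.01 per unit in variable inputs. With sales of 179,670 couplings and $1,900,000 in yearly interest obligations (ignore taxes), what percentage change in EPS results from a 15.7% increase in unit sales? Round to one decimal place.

At 179,670 units, contribution = 179,670 × $29.80 = $5,354,166.00.
EBIT = $5,354,166.00 − $2,128,300 = $3,225,866.00.
After interest of $1,900,000.00, pre-tax earnings = $1,325,866.00.
DCL = total CM / (EBIT − I) = $5,354,166.00 / $1,325,866.00 = 4.0382.
%ΔEPS = DCL × %ΔSales = 4.0382 × +15.7% = +63.4%.

+63.4%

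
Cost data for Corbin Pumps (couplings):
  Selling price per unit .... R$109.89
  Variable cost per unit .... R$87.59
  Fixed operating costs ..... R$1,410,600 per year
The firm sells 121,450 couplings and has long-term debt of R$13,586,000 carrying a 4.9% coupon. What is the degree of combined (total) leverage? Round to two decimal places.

4.29

Contribution at this volume is 121,450 × R$22.30 = R$2,708,335.00.
Subtracting fixed costs: EBIT = R$2,708,335.00 − R$1,410,600 = R$1,297,735.00. Interest = R$665,714.00.
DOL = R$2,708,335.00 ÷ R$1,297,735.00 = 2.0870; DFL = R$1,297,735.00 ÷ R$632,021.00 = 2.0533.
Combined leverage = 2.0870 × 2.0533 = 4.2852.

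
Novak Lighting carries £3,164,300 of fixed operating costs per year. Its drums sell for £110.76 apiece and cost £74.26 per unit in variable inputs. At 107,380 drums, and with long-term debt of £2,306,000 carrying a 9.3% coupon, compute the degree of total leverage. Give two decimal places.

7.25

Total contribution margin = 107,380 × £36.50 = £3,919,370.00.
Operating income = contribution − fixed costs = £3,919,370.00 − £3,164,300 = £755,070.00. Interest = £214,458.00, so EBIT − I = £540,612.00.
Degree of total leverage = total CM / (EBIT − interest) = £3,919,370.00 / £540,612.00 = 7.2499.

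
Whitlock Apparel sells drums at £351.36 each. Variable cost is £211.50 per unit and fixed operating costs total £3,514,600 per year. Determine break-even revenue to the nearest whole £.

CM per unit = £351.36 − £211.50 = £139.86; CM ratio = £139.86 / £351.36 = 0.3981.
Break-even sales = FC ÷ CM ratio = £3,514,600 × £351.36 / £139.86 = £8,829,471.

£8,829,471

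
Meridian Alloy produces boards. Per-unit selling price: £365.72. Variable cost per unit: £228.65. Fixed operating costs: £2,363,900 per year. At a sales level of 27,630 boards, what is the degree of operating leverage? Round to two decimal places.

2.66

At 27,630 units, contribution = 27,630 × £137.07 = £3,787,244.10.
EBIT = £3,787,244.10 − £2,363,900 = £1,423,344.10.
Degree of operating leverage = £3,787,244.10 / £1,423,344.10 = 2.6608.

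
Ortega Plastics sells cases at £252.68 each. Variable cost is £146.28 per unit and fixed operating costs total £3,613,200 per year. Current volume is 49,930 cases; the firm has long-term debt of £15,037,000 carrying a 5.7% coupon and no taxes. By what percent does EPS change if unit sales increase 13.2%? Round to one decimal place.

+83.3%

Total contribution margin = 49,930 × £106.40 = £5,312,552.00.
Subtracting fixed costs: EBIT = £5,312,552.00 − £3,613,200 = £1,699,352.00.
Interest = £857,109.00, so EBIT − I = £842,243.00.
DCL = total CM / (EBIT − I) = £5,312,552.00 / £842,243.00 = 6.3076.
%ΔEPS = DCL × %ΔSales = 6.3076 × +13.2% = +83.3%.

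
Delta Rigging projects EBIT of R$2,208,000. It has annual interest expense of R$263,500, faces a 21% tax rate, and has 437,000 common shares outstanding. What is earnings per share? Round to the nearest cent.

R$3.52

Interest = R$263,500.00, so EBT = R$2,208,000 − R$263,500.00 = R$1,944,500.00.
After tax at 21%: net income = R$1,944,500.00 × 0.79 = R$1,536,155.00.
EPS = R$1,536,155.00 ÷ 437,000 = R$3.52.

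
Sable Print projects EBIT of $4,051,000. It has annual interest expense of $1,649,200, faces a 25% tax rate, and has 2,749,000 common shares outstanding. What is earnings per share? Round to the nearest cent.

Interest = $1,649,200.00, so EBT = $4,051,000 − $1,649,200.00 = $2,401,800.00.
Net income = $2,401,800.00 × (1 − 0.25) = $1,801,350.00.
Per share: $1,801,350.00 / 2,749,000 shares = $0.66.

$0.66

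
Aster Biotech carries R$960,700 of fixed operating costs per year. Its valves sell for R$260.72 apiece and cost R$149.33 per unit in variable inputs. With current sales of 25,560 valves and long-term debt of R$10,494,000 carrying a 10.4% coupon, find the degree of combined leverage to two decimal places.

3.58

At 25,560 units, contribution = 25,560 × R$111.39 = R$2,847,128.40.
Subtracting fixed costs: EBIT = R$2,847,128.40 − R$960,700 = R$1,886,428.40. Interest = R$1,091,376.00, so EBIT − I = R$795,052.40.
DCL = contribution ÷ (EBIT − I) = R$2,847,128.40 ÷ R$795,052.40 = 3.5811.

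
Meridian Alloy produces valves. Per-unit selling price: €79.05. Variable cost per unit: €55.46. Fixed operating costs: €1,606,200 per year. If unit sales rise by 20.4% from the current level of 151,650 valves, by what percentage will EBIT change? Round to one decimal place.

Total contribution margin = 151,650 × €23.59 = €3,577,423.50.
Subtracting fixed costs: EBIT = €3,577,423.50 − €1,606,200 = €1,971,223.50.
DOL = contribution ÷ EBIT = €3,577,423.50 ÷ €1,971,223.50 = 1.8148.
So EBIT moves 1.8148 × (+20.4%) = +37.0%.

+37.0%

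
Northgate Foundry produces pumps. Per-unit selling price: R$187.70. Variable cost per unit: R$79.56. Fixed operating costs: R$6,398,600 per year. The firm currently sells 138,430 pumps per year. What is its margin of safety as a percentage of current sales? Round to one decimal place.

Unit CM = price − variable cost = R$187.70 − R$79.56 = R$108.14. Break-even units = R$6,398,600 ÷ R$108.14 = 59,169.59; break-even revenue = 59,169.59 × R$187.70 = R$11,106,132.98.
Actual sales revenue = 138,430 × R$187.70 = R$25,983,311.00.
Margin of safety = (R$25,983,311.00 − R$11,106,132.98) ÷ R$25,983,311.00 = 57.3%.

57.3%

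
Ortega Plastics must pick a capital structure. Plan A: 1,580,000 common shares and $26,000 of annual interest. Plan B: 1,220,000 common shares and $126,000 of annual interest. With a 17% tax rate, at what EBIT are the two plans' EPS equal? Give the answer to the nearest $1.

$464,889

Set EPS_A = EPS_B: (EBIT − $26,000)(1 − 0.17) ÷ 1,580,000 = (EBIT − $126,000)(1 − 0.17) ÷ 1,220,000.
The (1 − t) factor cancels: (EBIT − 26,000) × 1,220,000 = (EBIT − 126,000) × 1,580,000.
EBIT × (1,580,000 − 1,220,000) = 126,000 × 1,580,000 − 26,000 × 1,220,000 = 167,360,000,000, so EBIT = 167,360,000,000 ÷ 360,000 = 464,888.89.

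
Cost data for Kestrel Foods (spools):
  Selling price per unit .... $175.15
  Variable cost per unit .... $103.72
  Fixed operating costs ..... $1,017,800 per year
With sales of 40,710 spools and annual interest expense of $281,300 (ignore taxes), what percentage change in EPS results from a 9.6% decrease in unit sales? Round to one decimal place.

-17.4%

Contribution at this volume is 40,710 × $71.43 = $2,907,915.30.
EBIT = $2,907,915.30 − $1,017,800 = $1,890,115.30.
After interest of $281,300.00, pre-tax earnings = $1,608,815.30.
DCL = total CM / (EBIT − I) = $2,907,915.30 / $1,608,815.30 = 1.8075.
EPS therefore changes by 1.8075 × (-9.6%) = -17.4%.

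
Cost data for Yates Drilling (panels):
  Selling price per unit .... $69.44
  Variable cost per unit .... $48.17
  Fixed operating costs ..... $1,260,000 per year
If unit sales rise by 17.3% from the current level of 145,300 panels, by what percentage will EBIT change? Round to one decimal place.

Contribution at this volume is 145,300 × $21.27 = $3,090,531.00.
Subtracting fixed costs: EBIT = $3,090,531.00 − $1,260,000 = $1,830,531.00.
So DOL = total CM / EBIT = $3,090,531.00 / $1,830,531.00 = 1.6883.
So EBIT moves 1.6883 × (+17.3%) = +29.2%.

+29.2%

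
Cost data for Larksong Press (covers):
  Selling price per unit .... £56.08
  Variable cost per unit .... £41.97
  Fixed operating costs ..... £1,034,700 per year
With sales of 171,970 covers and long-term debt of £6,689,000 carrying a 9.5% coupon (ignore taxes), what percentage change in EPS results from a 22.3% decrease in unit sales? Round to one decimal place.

-71.5%

Total contribution margin = 171,970 × £14.11 = £2,426,496.70.
EBIT = £2,426,496.70 − £1,034,700 = £1,391,796.70.
After interest of £635,455.00, pre-tax earnings = £756,341.70.
DCL = total CM / (EBIT − I) = £2,426,496.70 / £756,341.70 = 3.2082.
%ΔEPS = DCL × %ΔSales = 3.2082 × -22.3% = -71.5%.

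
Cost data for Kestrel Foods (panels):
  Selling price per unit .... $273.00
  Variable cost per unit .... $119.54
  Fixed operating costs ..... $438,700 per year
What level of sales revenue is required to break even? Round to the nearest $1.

CM per unit = $273.00 − $119.54 = $153.46; CM ratio = $153.46 / $273.00 = 0.5621.
Break-even revenue = fixed costs × price ÷ CM = $438,700 × $273.00 ÷ $153.46 = $780,432.

$780,432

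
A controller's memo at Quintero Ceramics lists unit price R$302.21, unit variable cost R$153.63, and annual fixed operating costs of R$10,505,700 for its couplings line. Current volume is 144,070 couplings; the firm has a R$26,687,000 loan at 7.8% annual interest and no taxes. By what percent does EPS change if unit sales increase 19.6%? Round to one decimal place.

+47.6%

Total contribution margin = 144,070 × R$148.58 = R$21,405,920.60.
Operating income = contribution − fixed costs = R$21,405,920.60 − R$10,505,700 = R$10,900,220.60.
After interest of R$2,081,586.00, pre-tax earnings = R$8,818,634.60.
Degree of combined leverage = contribution ÷ (EBIT − I) = R$21,405,920.60 ÷ R$8,818,634.60 = 2.4274.
EPS therefore changes by 2.4274 × (+19.6%) = +47.6%.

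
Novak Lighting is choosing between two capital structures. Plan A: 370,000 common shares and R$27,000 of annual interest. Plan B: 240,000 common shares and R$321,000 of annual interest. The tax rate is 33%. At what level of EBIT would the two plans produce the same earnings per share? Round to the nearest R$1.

Set EPS_A = EPS_B: (EBIT − R$27,000)(1 − 0.33) ÷ 370,000 = (EBIT − R$321,000)(1 − 0.33) ÷ 240,000.
The (1 − t) factor cancels: (EBIT − 27,000) × 240,000 = (EBIT − 321,000) × 370,000.
EBIT × (370,000 − 240,000) = 321,000 × 370,000 − 27,000 × 240,000 = 112,290,000,000, so EBIT = 112,290,000,000 ÷ 130,000 = 863,769.23.

R$863,769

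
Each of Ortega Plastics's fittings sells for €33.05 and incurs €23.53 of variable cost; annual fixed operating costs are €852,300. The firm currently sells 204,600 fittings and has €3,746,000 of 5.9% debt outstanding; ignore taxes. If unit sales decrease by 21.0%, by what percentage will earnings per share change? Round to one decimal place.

-46.8%

At 204,600 units, contribution = 204,600 × €9.52 = €1,947,792.00.
EBIT = €1,947,792.00 − €852,300 = €1,095,492.00.
Interest = €221,014.00, so EBIT − I = €874,478.00.
Degree of combined leverage = contribution ÷ (EBIT − I) = €1,947,792.00 ÷ €874,478.00 = 2.2274.
%ΔEPS = DCL × %ΔSales = 2.2274 × -21.0% = -46.8%.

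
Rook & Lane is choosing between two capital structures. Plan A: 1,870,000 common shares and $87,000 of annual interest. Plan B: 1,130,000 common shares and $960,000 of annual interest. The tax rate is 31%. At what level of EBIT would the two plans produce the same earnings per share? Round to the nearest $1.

Set EPS_A = EPS_B: (EBIT − $87,000)(1 − 0.31) ÷ 1,870,000 = (EBIT − $960,000)(1 − 0.31) ÷ 1,130,000.
The (1 − t) factor cancels: (EBIT − 87,000) × 1,130,000 = (EBIT − 960,000) × 1,870,000.
EBIT × (1,870,000 − 1,130,000) = 960,000 × 1,870,000 − 87,000 × 1,130,000 = 1,696,890,000,000, so EBIT = 1,696,890,000,000 ÷ 740,000 = 2,293,094.59.

$2,293,095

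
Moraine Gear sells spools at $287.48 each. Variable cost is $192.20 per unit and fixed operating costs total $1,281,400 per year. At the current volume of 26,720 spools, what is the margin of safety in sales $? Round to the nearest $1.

$3,815,210

Contribution margin per unit = $287.48 − $192.20 = $95.28. Break-even units = $1,281,400 ÷ $95.28 = 13,448.78; break-even revenue = 13,448.78 × $287.48 = $3,866,256.00.
Actual sales revenue = 26,720 × $287.48 = $7,681,465.60.
Margin of safety = $7,681,465.60 − $3,866,256.00 = $3,815,210.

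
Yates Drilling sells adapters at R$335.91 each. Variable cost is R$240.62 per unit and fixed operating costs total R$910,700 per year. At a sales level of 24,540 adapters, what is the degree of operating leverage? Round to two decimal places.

1.64

Total contribution margin = 24,540 × R$95.29 = R$2,338,416.60.
Subtracting fixed costs: EBIT = R$2,338,416.60 − R$910,700 = R$1,427,716.60.
DOL = contribution ÷ EBIT = R$2,338,416.60 ÷ R$1,427,716.60 = 1.6379.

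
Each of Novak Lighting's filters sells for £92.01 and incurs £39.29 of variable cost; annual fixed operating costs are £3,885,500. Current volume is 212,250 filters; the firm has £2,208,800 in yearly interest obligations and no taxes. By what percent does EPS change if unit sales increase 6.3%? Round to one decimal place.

+13.8%

Contribution at this volume is 212,250 × £52.72 = £11,189,820.00.
EBIT = £11,189,820.00 − £3,885,500 = £7,304,320.00.
After interest of £2,208,800.00, pre-tax earnings = £5,095,520.00.
Degree of combined leverage = contribution ÷ (EBIT − I) = £11,189,820.00 ÷ £5,095,520.00 = 2.1960.
%ΔEPS = DCL × %ΔSales = 2.1960 × +6.3% = +13.8%.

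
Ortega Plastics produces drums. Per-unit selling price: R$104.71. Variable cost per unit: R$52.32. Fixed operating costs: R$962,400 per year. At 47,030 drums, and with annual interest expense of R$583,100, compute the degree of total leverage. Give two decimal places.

2.68

Contribution at this volume is 47,030 × R$52.39 = R$2,463,901.70.
EBIT = R$2,463,901.70 − R$962,400 = R$1,501,501.70. Interest = R$583,100.00, so EBIT − I = R$918,401.70.
DCL = contribution ÷ (EBIT − I) = R$2,463,901.70 ÷ R$918,401.70 = 2.6828.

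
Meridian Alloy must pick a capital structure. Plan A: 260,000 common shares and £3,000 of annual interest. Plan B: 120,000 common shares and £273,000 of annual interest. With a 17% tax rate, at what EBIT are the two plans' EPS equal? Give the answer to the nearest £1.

Set EPS_A = EPS_B: (EBIT − £3,000)(1 − 0.17) ÷ 260,000 = (EBIT − £273,000)(1 − 0.17) ÷ 120,000.
Cancelling (1 − t) and cross-multiplying: 120,000·(EBIT − 3,000) = 260,000·(EBIT − 273,000).
Solving, EBIT = (273,000·260,000 − 3,000·120,000) / (260,000 − 120,000) = 70,620,000,000 / 140,000 = 504,428.57.

£504,429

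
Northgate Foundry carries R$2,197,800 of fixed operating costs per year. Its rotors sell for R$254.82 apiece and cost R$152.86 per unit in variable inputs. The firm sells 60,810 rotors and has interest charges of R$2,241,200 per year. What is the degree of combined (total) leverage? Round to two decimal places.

At 60,810 units, contribution = 60,810 × R$101.96 = R$6,200,187.60.
EBIT = R$6,200,187.60 − R$2,197,800 = R$4,002,387.60. Interest = R$2,241,200.00, so EBIT − I = R$1,761,187.60.
DCL = contribution ÷ (EBIT − I) = R$6,200,187.60 ÷ R$1,761,187.60 = 3.5205.

3.52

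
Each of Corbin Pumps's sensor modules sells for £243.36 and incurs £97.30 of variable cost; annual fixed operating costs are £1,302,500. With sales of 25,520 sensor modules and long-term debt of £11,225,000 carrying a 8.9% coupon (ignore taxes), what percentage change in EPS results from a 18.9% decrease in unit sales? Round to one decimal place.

-49.4%

Contribution at this volume is 25,520 × £146.06 = £3,727,451.20.
Operating income = contribution − fixed costs = £3,727,451.20 − £1,302,500 = £2,424,951.20.
Interest = £999,025.00, so EBIT − I = £1,425,926.20.
DCL = total CM / (EBIT − I) = £3,727,451.20 / £1,425,926.20 = 2.6141.
EPS therefore changes by 2.6141 × (-18.9%) = -49.4%.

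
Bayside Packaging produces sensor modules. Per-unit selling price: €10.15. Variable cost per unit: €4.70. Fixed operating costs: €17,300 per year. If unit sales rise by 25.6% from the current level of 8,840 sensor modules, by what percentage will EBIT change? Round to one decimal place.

+39.9%

Contribution at this volume is 8,840 × €5.45 = €48,178.00.
Subtracting fixed costs: EBIT = €48,178.00 − €17,300 = €30,878.00.
Degree of operating leverage = €48,178.00 / €30,878.00 = 1.5603.
%ΔEBIT = DOL × %ΔSales = 1.5603 × +25.6% = +39.9%.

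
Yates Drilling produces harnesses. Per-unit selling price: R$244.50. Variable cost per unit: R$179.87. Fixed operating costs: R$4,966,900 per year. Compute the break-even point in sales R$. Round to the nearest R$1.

Contribution margin per unit = R$244.50 − R$179.87 = R$64.63, a CM ratio of R$64.63 ÷ R$244.50 = 0.2643.
Break-even revenue = fixed costs × price ÷ CM = R$4,966,900 × R$244.50 ÷ R$64.63 = R$18,790,145.

R$18,790,145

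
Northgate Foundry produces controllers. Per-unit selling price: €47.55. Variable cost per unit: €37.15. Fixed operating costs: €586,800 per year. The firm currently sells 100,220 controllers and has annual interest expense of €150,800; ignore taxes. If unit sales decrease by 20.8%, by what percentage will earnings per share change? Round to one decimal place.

-71.2%

Total contribution margin = 100,220 × €10.40 = €1,042,288.00.
EBIT = €1,042,288.00 − €586,800 = €455,488.00.
After interest of €150,800.00, pre-tax earnings = €304,688.00.
DCL = total CM / (EBIT − I) = €1,042,288.00 / €304,688.00 = 3.4208.
EPS therefore changes by 3.4208 × (-20.8%) = -71.2%.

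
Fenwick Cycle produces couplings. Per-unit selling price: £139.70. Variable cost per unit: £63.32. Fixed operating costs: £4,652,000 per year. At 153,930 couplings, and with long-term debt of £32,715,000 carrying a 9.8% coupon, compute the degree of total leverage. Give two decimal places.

3.02

At 153,930 units, contribution = 153,930 × £76.38 = £11,757,173.40.
Subtracting fixed costs: EBIT = £11,757,173.40 − £4,652,000 = £7,105,173.40. Interest = £3,206,070.00.
DOL = £11,757,173.40 ÷ £7,105,173.40 = 1.6547; DFL = £7,105,173.40 ÷ £3,899,103.40 = 1.8223.
DCL = DOL × DFL = 1.6547 × 1.8223 = 3.0154.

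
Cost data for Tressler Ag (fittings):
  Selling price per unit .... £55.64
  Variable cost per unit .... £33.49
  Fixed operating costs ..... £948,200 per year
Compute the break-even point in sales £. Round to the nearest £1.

£2,381,844

CM per unit = £55.64 − £33.49 = £22.15; CM ratio = £22.15 / £55.64 = 0.3981.
Break-even revenue = fixed costs × price ÷ CM = £948,200 × £55.64 ÷ £22.15 = £2,381,844.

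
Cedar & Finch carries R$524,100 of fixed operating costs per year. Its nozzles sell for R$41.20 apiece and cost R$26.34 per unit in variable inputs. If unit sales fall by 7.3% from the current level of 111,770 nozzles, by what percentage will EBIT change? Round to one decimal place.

-10.7%

Contribution at this volume is 111,770 × R$14.86 = R$1,660,902.20.
Subtracting fixed costs: EBIT = R$1,660,902.20 − R$524,100 = R$1,136,802.20.
Degree of operating leverage = R$1,660,902.20 / R$1,136,802.20 = 1.4610.
Operating income changes by 1.4610 × -7.3% = -10.7%.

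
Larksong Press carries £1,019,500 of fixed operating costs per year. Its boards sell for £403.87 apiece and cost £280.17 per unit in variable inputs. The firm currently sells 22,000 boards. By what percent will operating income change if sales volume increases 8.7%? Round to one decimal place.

Contribution at this volume is 22,000 × £123.70 = £2,721,400.00.
EBIT = £2,721,400.00 − £1,019,500 = £1,701,900.00.
So DOL = total CM / EBIT = £2,721,400.00 / £1,701,900.00 = 1.5990.
Operating income changes by 1.5990 × +8.7% = +13.9%.

+13.9%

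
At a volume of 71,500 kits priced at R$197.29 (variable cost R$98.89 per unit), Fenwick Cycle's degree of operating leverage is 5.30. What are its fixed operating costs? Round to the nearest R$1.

Total contribution margin = 71,500 × R$98.40 = R$7,035,600.00.
DOL = contribution / EBIT, so EBIT = R$7,035,600.00 / 5.30 = R$1,327,471.70.
And FC = contribution − EBIT = R$7,035,600.00 − R$1,327,471.70 = R$5,708,128.

R$5,708,128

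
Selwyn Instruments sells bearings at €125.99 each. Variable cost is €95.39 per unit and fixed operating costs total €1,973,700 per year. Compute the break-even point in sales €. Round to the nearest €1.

€8,126,355

Contribution margin per unit = €125.99 − €95.39 = €30.60, a CM ratio of €30.60 ÷ €125.99 = 0.2429.
Break-even revenue = fixed costs × price ÷ CM = €1,973,700 × €125.99 ÷ €30.60 = €8,126,355.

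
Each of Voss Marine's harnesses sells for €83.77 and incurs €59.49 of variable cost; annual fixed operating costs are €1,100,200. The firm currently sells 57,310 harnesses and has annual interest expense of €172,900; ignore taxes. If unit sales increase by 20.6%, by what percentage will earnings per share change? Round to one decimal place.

Contribution at this volume is 57,310 × €24.28 = €1,391,486.80.
Operating income = contribution − fixed costs = €1,391,486.80 − €1,100,200 = €291,286.80.
After interest of €172,900.00, pre-tax earnings = €118,386.80.
DCL = total CM / (EBIT − I) = €1,391,486.80 / €118,386.80 = 11.7537.
EPS therefore changes by 11.7537 × (+20.6%) = +242.1%.

+242.1%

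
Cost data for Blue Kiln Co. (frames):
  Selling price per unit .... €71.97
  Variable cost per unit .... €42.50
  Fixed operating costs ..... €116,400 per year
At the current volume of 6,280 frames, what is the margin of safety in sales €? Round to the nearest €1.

€167,706

Each unit contributes €71.97 − €42.50 = €29.47. Break-even units = €116,400 ÷ €29.47 = 3,949.78; break-even revenue = 3,949.78 × €71.97 = €284,265.63.
Actual sales revenue = 6,280 × €71.97 = €451,971.60.
Margin of safety = €451,971.60 − €284,265.63 = €167,706.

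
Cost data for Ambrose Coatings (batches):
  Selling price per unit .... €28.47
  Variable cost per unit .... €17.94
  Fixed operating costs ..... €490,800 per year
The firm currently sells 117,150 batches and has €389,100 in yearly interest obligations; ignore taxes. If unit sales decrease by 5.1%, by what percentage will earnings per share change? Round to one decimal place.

Total contribution margin = 117,150 × €10.53 = €1,233,589.50.
Subtracting fixed costs: EBIT = €1,233,589.50 − €490,800 = €742,789.50.
After interest of €389,100.00, pre-tax earnings = €353,689.50.
DCL = total CM / (EBIT − I) = €1,233,589.50 / €353,689.50 = 3.4878.
EPS therefore changes by 3.4878 × (-5.1%) = -17.8%.

-17.8%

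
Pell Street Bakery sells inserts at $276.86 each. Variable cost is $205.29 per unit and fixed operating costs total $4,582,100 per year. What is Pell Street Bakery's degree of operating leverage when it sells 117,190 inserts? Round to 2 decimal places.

2.20

At 117,190 units, contribution = 117,190 × $71.57 = $8,387,288.30.
EBIT = $8,387,288.30 − $4,582,100 = $3,805,188.30.
DOL = contribution ÷ EBIT = $8,387,288.30 ÷ $3,805,188.30 = 2.2042.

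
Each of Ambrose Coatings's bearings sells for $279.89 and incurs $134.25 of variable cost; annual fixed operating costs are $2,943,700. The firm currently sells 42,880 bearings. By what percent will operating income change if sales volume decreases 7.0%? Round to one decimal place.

Contribution at this volume is 42,880 × $145.64 = $6,245,043.20.
Operating income = contribution − fixed costs = $6,245,043.20 − $2,943,700 = $3,301,343.20.
So DOL = total CM / EBIT = $6,245,043.20 / $3,301,343.20 = 1.8917.
So EBIT moves 1.8917 × (-7.0%) = -13.2%.

-13.2%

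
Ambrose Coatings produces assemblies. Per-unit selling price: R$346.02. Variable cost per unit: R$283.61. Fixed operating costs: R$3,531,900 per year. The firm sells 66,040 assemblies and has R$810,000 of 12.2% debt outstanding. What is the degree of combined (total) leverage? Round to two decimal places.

Contribution at this volume is 66,040 × R$62.41 = R$4,121,556.40.
EBIT = R$4,121,556.40 − R$3,531,900 = R$589,656.40. Interest = R$98,820.00.
DOL = R$4,121,556.40 ÷ R$589,656.40 = 6.9898; DFL = R$589,656.40 ÷ R$490,836.40 = 1.2013.
DCL = DOL × DFL = 6.9898 × 1.2013 = 8.3968.

8.40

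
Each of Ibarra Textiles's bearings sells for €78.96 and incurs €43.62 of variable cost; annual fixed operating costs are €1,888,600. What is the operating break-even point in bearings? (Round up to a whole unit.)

Unit CM = price − variable cost = €78.96 − €43.62 = €35.34.
Break-even Q = €1,888,600 / €35.34 = 53,440.86 → 53,441 bearings.

53,441 bearings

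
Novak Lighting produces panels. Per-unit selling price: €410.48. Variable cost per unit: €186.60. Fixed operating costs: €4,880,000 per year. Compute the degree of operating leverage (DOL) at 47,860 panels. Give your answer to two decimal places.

1.84

Total contribution margin = 47,860 × €223.88 = €10,714,896.80.
Operating income = contribution − fixed costs = €10,714,896.80 − €4,880,000 = €5,834,896.80.
DOL = contribution ÷ EBIT = €10,714,896.80 ÷ €5,834,896.80 = 1.8363.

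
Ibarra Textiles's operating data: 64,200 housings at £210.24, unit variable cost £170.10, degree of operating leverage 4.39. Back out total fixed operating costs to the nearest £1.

Total contribution margin = 64,200 × £40.14 = £2,576,988.00.
Since DOL = CM ÷ EBIT, EBIT = £2,576,988.00 ÷ 4.39 = £587,013.21.
And FC = contribution − EBIT = £2,576,988.00 − £587,013.21 = £1,989,975.

£1,989,975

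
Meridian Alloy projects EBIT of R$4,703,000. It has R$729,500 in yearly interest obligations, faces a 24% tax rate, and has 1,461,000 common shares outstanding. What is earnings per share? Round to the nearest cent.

Interest = R$729,500.00, so EBT = R$4,703,000 − R$729,500.00 = R$3,973,500.00.
After tax at 24%: net income = R$3,973,500.00 × 0.76 = R$3,019,860.00.
Per share: R$3,019,860.00 / 1,461,000 shares = R$2.07.

R$2.07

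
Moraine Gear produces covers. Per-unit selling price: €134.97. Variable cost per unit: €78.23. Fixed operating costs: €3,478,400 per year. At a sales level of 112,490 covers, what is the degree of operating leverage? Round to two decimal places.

At 112,490 units, contribution = 112,490 × €56.74 = €6,382,682.60.
Subtracting fixed costs: EBIT = €6,382,682.60 − €3,478,400 = €2,904,282.60.
Degree of operating leverage = €6,382,682.60 / €2,904,282.60 = 2.1977.

2.20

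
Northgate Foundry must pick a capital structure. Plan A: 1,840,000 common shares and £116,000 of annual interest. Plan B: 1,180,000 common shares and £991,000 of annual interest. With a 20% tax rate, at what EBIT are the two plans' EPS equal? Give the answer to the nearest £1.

£2,555,394

At indifference, (EBIT − 116,000)(1 − t)/1,840,000 = (EBIT − 991,000)(1 − t)/1,180,000.
Cancelling (1 − t) and cross-multiplying: 1,180,000·(EBIT − 116,000) = 1,840,000·(EBIT − 991,000).
Solving, EBIT = (991,000·1,840,000 − 116,000·1,180,000) / (1,840,000 − 1,180,000) = 1,686,560,000,000 / 660,000 = 2,555,393.94.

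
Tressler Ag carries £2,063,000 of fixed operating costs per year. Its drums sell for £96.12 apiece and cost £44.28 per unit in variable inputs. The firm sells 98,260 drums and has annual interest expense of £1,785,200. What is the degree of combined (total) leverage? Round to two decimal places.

At 98,260 units, contribution = 98,260 × £51.84 = £5,093,798.40.
Subtracting fixed costs: EBIT = £5,093,798.40 − £2,063,000 = £3,030,798.40. Interest = £1,785,200.00.
DOL = £5,093,798.40 ÷ £3,030,798.40 = 1.6807; DFL = £3,030,798.40 ÷ £1,245,598.40 = 2.4332.
Combined leverage = 1.6807 × 2.4332 = 4.0895.

4.09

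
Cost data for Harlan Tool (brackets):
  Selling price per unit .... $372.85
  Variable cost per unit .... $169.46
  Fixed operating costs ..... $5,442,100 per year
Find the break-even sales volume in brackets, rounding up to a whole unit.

Each unit contributes $372.85 − $169.46 = $203.39.
Break-even volume = fixed costs ÷ CM per unit = $5,442,100 ÷ $203.39 = 26,756.97, so 26,757 brackets.

26,757 brackets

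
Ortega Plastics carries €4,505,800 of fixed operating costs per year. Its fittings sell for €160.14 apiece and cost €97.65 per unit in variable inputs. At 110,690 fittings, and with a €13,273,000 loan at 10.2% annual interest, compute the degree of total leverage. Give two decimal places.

At 110,690 units, contribution = 110,690 × €62.49 = €6,917,018.10.
EBIT = €6,917,018.10 − €4,505,800 = €2,411,218.10. Interest = €1,353,846.00, so EBIT − I = €1,057,372.10.
Degree of total leverage = total CM / (EBIT − interest) = €6,917,018.10 / €1,057,372.10 = 6.5417.

6.54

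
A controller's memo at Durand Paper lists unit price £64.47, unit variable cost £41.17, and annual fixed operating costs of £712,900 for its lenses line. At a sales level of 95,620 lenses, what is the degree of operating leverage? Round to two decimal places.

At 95,620 units, contribution = 95,620 × £23.30 = £2,227,946.00.
EBIT = £2,227,946.00 − £712,900 = £1,515,046.00.
DOL = contribution ÷ EBIT = £2,227,946.00 ÷ £1,515,046.00 = 1.4705.

1.47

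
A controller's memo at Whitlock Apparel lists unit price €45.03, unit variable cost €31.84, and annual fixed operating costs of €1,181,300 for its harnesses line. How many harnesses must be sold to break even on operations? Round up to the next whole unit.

Unit CM = price − variable cost = €45.03 − €31.84 = €13.19.
Units to break even: €1,181,300 ÷ €13.19 = 89,560.27, rounded up to 89,561.

89,561 harnesses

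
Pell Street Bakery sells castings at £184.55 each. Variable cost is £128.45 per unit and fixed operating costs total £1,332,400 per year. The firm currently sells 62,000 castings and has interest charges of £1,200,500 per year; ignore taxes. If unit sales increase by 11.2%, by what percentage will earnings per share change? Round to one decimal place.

At 62,000 units, contribution = 62,000 × £56.10 = £3,478,200.00.
Subtracting fixed costs: EBIT = £3,478,200.00 − £1,332,400 = £2,145,800.00.
Interest = £1,200,500.00, so EBIT − I = £945,300.00.
Degree of combined leverage = contribution ÷ (EBIT − I) = £3,478,200.00 ÷ £945,300.00 = 3.6795.
%ΔEPS = DCL × %ΔSales = 3.6795 × +11.2% = +41.2%.

+41.2%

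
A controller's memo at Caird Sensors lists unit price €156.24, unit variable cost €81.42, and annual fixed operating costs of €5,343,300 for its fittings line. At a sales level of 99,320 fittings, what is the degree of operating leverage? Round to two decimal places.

3.56

Total contribution margin = 99,320 × €74.82 = €7,431,122.40.
Operating income = contribution − fixed costs = €7,431,122.40 − €5,343,300 = €2,087,822.40.
Degree of operating leverage = €7,431,122.40 / €2,087,822.40 = 3.5593.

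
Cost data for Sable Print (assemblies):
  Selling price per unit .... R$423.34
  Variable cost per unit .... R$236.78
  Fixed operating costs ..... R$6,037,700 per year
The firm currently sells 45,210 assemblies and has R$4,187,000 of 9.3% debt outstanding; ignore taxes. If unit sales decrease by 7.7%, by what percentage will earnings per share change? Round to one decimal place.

Contribution at this volume is 45,210 × R$186.56 = R$8,434,377.60.
Operating income = contribution − fixed costs = R$8,434,377.60 − R$6,037,700 = R$2,396,677.60.
Interest = R$389,391.00, so EBIT − I = R$2,007,286.60.
DCL = total CM / (EBIT − I) = R$8,434,377.60 / R$2,007,286.60 = 4.2019.
%ΔEPS = DCL × %ΔSales = 4.2019 × -7.7% = -32.4%.

-32.4%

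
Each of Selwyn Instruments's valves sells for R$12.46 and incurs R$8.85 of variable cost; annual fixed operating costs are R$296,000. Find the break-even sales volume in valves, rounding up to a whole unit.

81,995 valves

Contribution margin per unit = R$12.46 − R$8.85 = R$3.61.
Break-even Q = R$296,000 / R$3.61 = 81,994.46 → 81,995 valves.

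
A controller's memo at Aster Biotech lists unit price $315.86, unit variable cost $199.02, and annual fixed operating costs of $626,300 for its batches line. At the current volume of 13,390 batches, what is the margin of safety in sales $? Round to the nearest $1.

Each unit contributes $315.86 − $199.02 = $116.84. Break-even units = $626,300 ÷ $116.84 = 5,360.32; break-even revenue = 5,360.32 × $315.86 = $1,693,111.25.
Current sales = 13,390 × $315.86 = $4,229,365.40.
Margin of safety = $4,229,365.40 − $1,693,111.25 = $2,536,254.

$2,536,254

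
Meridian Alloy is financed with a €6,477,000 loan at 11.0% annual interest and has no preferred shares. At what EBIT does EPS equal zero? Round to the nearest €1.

€712,470

Annual interest = 11.0% × €6,477,000 = €712,470.00.
With no preferred dividends, EPS = 0 when EBIT exactly covers interest, so the financial break-even EBIT is €712,470.00.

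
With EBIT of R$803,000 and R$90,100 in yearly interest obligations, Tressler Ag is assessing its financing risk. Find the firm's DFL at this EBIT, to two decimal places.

1.13

Annual interest charges come to R$90,100.00.
DFL = EBIT ÷ (EBIT − I) = R$803,000 ÷ (R$803,000 − R$90,100.00) = R$803,000 ÷ R$712,900.00 = 1.1264.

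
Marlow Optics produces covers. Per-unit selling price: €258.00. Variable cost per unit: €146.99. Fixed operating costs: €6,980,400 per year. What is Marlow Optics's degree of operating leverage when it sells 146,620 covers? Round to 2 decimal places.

At 146,620 units, contribution = 146,620 × €111.01 = €16,276,286.20.
EBIT = €16,276,286.20 − €6,980,400 = €9,295,886.20.
So DOL = total CM / EBIT = €16,276,286.20 / €9,295,886.20 = 1.7509.

1.75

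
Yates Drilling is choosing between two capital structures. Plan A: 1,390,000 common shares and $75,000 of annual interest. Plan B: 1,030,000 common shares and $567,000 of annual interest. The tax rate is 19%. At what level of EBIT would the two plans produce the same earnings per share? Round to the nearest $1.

$1,974,667

At indifference, (EBIT − 75,000)(1 − t)/1,390,000 = (EBIT − 567,000)(1 − t)/1,030,000.
Cancelling (1 − t) and cross-multiplying: 1,030,000·(EBIT − 75,000) = 1,390,000·(EBIT − 567,000).
EBIT × (1,390,000 − 1,030,000) = 567,000 × 1,390,000 − 75,000 × 1,030,000 = 710,880,000,000, so EBIT = 710,880,000,000 ÷ 360,000 = 1,974,666.67.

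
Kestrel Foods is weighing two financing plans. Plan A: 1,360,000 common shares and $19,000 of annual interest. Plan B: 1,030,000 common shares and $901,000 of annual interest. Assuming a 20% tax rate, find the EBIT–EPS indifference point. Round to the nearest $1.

$3,653,909

At indifference, (EBIT − 19,000)(1 − t)/1,360,000 = (EBIT − 901,000)(1 − t)/1,030,000.
Cancelling (1 − t) and cross-multiplying: 1,030,000·(EBIT − 19,000) = 1,360,000·(EBIT − 901,000).
EBIT × (1,360,000 − 1,030,000) = 901,000 × 1,360,000 − 19,000 × 1,030,000 = 1,205,790,000,000, so EBIT = 1,205,790,000,000 ÷ 330,000 = 3,653,909.09.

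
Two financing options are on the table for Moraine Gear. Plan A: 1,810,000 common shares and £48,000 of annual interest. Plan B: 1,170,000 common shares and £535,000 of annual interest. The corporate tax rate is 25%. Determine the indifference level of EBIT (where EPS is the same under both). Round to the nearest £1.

£1,425,297

Set EPS_A = EPS_B: (EBIT − £48,000)(1 − 0.25) ÷ 1,810,000 = (EBIT − £535,000)(1 − 0.25) ÷ 1,170,000.
Cancelling (1 − t) and cross-multiplying: 1,170,000·(EBIT − 48,000) = 1,810,000·(EBIT − 535,000).
EBIT × (1,810,000 − 1,170,000) = 535,000 × 1,810,000 − 48,000 × 1,170,000 = 912,190,000,000, so EBIT = 912,190,000,000 ÷ 640,000 = 1,425,296.88.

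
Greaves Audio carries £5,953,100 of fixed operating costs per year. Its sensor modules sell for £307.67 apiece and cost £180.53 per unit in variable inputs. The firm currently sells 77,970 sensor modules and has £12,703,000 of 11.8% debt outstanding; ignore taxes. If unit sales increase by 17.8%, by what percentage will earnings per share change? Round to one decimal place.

+71.7%

Contribution at this volume is 77,970 × £127.14 = £9,913,105.80.
Operating income = contribution − fixed costs = £9,913,105.80 − £5,953,100 = £3,960,005.80.
After interest of £1,498,954.00, pre-tax earnings = £2,461,051.80.
DCL = total CM / (EBIT − I) = £9,913,105.80 / £2,461,051.80 = 4.0280.
EPS therefore changes by 4.0280 × (+17.8%) = +71.7%.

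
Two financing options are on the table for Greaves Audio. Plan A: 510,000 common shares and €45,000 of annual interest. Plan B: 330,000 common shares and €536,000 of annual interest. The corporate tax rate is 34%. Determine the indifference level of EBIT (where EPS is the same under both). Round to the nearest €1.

€1,436,167

Set EPS_A = EPS_B: (EBIT − €45,000)(1 − 0.34) ÷ 510,000 = (EBIT − €536,000)(1 − 0.34) ÷ 330,000.
The (1 − t) factor cancels: (EBIT − 45,000) × 330,000 = (EBIT − 536,000) × 510,000.
Solving, EBIT = (536,000·510,000 − 45,000·330,000) / (510,000 − 330,000) = 258,510,000,000 / 180,000 = 1,436,166.67.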